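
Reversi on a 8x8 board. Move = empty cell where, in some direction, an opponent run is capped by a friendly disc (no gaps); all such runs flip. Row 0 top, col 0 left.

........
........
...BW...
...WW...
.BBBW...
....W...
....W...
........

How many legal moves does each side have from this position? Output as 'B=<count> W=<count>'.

Answer: B=4 W=8

Derivation:
-- B to move --
(1,3): no bracket -> illegal
(1,4): no bracket -> illegal
(1,5): flips 2 -> legal
(2,2): no bracket -> illegal
(2,5): flips 2 -> legal
(3,2): no bracket -> illegal
(3,5): no bracket -> illegal
(4,5): flips 2 -> legal
(5,3): no bracket -> illegal
(5,5): no bracket -> illegal
(6,3): no bracket -> illegal
(6,5): flips 1 -> legal
(7,3): no bracket -> illegal
(7,4): no bracket -> illegal
(7,5): no bracket -> illegal
B mobility = 4
-- W to move --
(1,2): flips 1 -> legal
(1,3): flips 1 -> legal
(1,4): no bracket -> illegal
(2,2): flips 1 -> legal
(3,0): no bracket -> illegal
(3,1): no bracket -> illegal
(3,2): flips 1 -> legal
(4,0): flips 3 -> legal
(5,0): no bracket -> illegal
(5,1): flips 1 -> legal
(5,2): flips 1 -> legal
(5,3): flips 1 -> legal
W mobility = 8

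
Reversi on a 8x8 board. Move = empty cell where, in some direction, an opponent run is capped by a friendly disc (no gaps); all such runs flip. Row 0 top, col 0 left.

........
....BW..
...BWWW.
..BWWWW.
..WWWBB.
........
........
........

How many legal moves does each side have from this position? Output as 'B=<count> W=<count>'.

-- B to move --
(0,4): no bracket -> illegal
(0,5): flips 3 -> legal
(0,6): no bracket -> illegal
(1,3): flips 2 -> legal
(1,6): flips 3 -> legal
(1,7): no bracket -> illegal
(2,2): no bracket -> illegal
(2,7): flips 4 -> legal
(3,1): no bracket -> illegal
(3,7): flips 4 -> legal
(4,1): flips 3 -> legal
(4,7): flips 2 -> legal
(5,1): no bracket -> illegal
(5,2): flips 1 -> legal
(5,3): flips 2 -> legal
(5,4): flips 4 -> legal
(5,5): no bracket -> illegal
B mobility = 10
-- W to move --
(0,3): flips 1 -> legal
(0,4): flips 1 -> legal
(0,5): no bracket -> illegal
(1,2): flips 1 -> legal
(1,3): flips 2 -> legal
(2,1): flips 1 -> legal
(2,2): flips 2 -> legal
(3,1): flips 1 -> legal
(3,7): no bracket -> illegal
(4,1): no bracket -> illegal
(4,7): flips 2 -> legal
(5,4): flips 1 -> legal
(5,5): flips 1 -> legal
(5,6): flips 2 -> legal
(5,7): flips 1 -> legal
W mobility = 12

Answer: B=10 W=12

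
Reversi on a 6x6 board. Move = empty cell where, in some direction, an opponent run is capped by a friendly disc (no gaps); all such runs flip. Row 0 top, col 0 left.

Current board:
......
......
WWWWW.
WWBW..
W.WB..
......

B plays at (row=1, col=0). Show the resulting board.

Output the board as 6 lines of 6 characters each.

Place B at (1,0); scan 8 dirs for brackets.
Dir NW: edge -> no flip
Dir N: first cell '.' (not opp) -> no flip
Dir NE: first cell '.' (not opp) -> no flip
Dir W: edge -> no flip
Dir E: first cell '.' (not opp) -> no flip
Dir SW: edge -> no flip
Dir S: opp run (2,0) (3,0) (4,0), next='.' -> no flip
Dir SE: opp run (2,1) capped by B -> flip
All flips: (2,1)

Answer: ......
B.....
WBWWW.
WWBW..
W.WB..
......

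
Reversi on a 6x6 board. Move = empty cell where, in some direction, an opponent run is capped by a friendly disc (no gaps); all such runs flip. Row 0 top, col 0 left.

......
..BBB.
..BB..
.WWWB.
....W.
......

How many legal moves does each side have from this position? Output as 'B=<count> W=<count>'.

-- B to move --
(2,0): no bracket -> illegal
(2,1): no bracket -> illegal
(2,4): no bracket -> illegal
(3,0): flips 3 -> legal
(3,5): no bracket -> illegal
(4,0): flips 1 -> legal
(4,1): flips 1 -> legal
(4,2): flips 1 -> legal
(4,3): flips 1 -> legal
(4,5): no bracket -> illegal
(5,3): no bracket -> illegal
(5,4): flips 1 -> legal
(5,5): flips 2 -> legal
B mobility = 7
-- W to move --
(0,1): no bracket -> illegal
(0,2): flips 2 -> legal
(0,3): flips 2 -> legal
(0,4): flips 2 -> legal
(0,5): flips 2 -> legal
(1,1): flips 1 -> legal
(1,5): no bracket -> illegal
(2,1): no bracket -> illegal
(2,4): flips 1 -> legal
(2,5): no bracket -> illegal
(3,5): flips 1 -> legal
(4,3): no bracket -> illegal
(4,5): no bracket -> illegal
W mobility = 7

Answer: B=7 W=7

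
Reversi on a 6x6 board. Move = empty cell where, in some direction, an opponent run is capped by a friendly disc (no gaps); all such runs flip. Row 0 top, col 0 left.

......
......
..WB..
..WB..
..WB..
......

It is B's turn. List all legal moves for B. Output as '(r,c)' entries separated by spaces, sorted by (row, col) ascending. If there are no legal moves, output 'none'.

Answer: (1,1) (2,1) (3,1) (4,1) (5,1)

Derivation:
(1,1): flips 1 -> legal
(1,2): no bracket -> illegal
(1,3): no bracket -> illegal
(2,1): flips 2 -> legal
(3,1): flips 1 -> legal
(4,1): flips 2 -> legal
(5,1): flips 1 -> legal
(5,2): no bracket -> illegal
(5,3): no bracket -> illegal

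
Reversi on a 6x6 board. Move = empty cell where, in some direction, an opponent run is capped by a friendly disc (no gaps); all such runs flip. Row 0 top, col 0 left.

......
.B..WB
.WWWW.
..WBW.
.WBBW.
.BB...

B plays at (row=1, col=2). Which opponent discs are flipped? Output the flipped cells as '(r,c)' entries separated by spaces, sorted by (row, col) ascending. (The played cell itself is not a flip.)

Answer: (2,2) (3,2)

Derivation:
Dir NW: first cell '.' (not opp) -> no flip
Dir N: first cell '.' (not opp) -> no flip
Dir NE: first cell '.' (not opp) -> no flip
Dir W: first cell 'B' (not opp) -> no flip
Dir E: first cell '.' (not opp) -> no flip
Dir SW: opp run (2,1), next='.' -> no flip
Dir S: opp run (2,2) (3,2) capped by B -> flip
Dir SE: opp run (2,3) (3,4), next='.' -> no flip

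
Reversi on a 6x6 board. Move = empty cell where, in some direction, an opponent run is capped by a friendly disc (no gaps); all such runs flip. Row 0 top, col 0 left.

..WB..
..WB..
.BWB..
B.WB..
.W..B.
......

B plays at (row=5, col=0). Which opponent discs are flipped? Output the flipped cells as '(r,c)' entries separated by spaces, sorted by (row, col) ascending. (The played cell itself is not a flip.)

Answer: (3,2) (4,1)

Derivation:
Dir NW: edge -> no flip
Dir N: first cell '.' (not opp) -> no flip
Dir NE: opp run (4,1) (3,2) capped by B -> flip
Dir W: edge -> no flip
Dir E: first cell '.' (not opp) -> no flip
Dir SW: edge -> no flip
Dir S: edge -> no flip
Dir SE: edge -> no flip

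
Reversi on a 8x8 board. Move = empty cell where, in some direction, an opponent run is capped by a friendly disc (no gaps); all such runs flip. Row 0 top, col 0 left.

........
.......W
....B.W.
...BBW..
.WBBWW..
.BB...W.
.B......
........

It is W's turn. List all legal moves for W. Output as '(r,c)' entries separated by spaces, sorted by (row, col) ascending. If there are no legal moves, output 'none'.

Answer: (1,3) (1,4) (2,2) (2,3) (3,2) (6,3) (7,1)

Derivation:
(1,3): flips 1 -> legal
(1,4): flips 2 -> legal
(1,5): no bracket -> illegal
(2,2): flips 1 -> legal
(2,3): flips 1 -> legal
(2,5): no bracket -> illegal
(3,1): no bracket -> illegal
(3,2): flips 2 -> legal
(4,0): no bracket -> illegal
(5,0): no bracket -> illegal
(5,3): no bracket -> illegal
(5,4): no bracket -> illegal
(6,0): no bracket -> illegal
(6,2): no bracket -> illegal
(6,3): flips 1 -> legal
(7,0): no bracket -> illegal
(7,1): flips 2 -> legal
(7,2): no bracket -> illegal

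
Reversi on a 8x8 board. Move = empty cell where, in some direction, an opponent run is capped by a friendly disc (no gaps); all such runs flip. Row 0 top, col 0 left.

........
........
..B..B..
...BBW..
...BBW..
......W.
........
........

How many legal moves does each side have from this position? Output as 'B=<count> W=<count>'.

-- B to move --
(2,4): no bracket -> illegal
(2,6): flips 1 -> legal
(3,6): flips 1 -> legal
(4,6): flips 1 -> legal
(4,7): no bracket -> illegal
(5,4): no bracket -> illegal
(5,5): flips 2 -> legal
(5,7): no bracket -> illegal
(6,5): no bracket -> illegal
(6,6): no bracket -> illegal
(6,7): flips 2 -> legal
B mobility = 5
-- W to move --
(1,1): no bracket -> illegal
(1,2): no bracket -> illegal
(1,3): no bracket -> illegal
(1,4): no bracket -> illegal
(1,5): flips 1 -> legal
(1,6): no bracket -> illegal
(2,1): no bracket -> illegal
(2,3): flips 1 -> legal
(2,4): no bracket -> illegal
(2,6): no bracket -> illegal
(3,1): no bracket -> illegal
(3,2): flips 2 -> legal
(3,6): no bracket -> illegal
(4,2): flips 2 -> legal
(5,2): no bracket -> illegal
(5,3): flips 1 -> legal
(5,4): no bracket -> illegal
(5,5): no bracket -> illegal
W mobility = 5

Answer: B=5 W=5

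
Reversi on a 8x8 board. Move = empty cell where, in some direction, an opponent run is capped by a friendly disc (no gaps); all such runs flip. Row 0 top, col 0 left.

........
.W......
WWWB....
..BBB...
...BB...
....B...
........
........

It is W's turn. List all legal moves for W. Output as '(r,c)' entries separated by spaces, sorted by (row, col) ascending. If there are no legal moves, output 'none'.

Answer: (2,4) (4,2) (5,5) (6,5)

Derivation:
(1,2): no bracket -> illegal
(1,3): no bracket -> illegal
(1,4): no bracket -> illegal
(2,4): flips 1 -> legal
(2,5): no bracket -> illegal
(3,1): no bracket -> illegal
(3,5): no bracket -> illegal
(4,1): no bracket -> illegal
(4,2): flips 1 -> legal
(4,5): no bracket -> illegal
(5,2): no bracket -> illegal
(5,3): no bracket -> illegal
(5,5): flips 2 -> legal
(6,3): no bracket -> illegal
(6,4): no bracket -> illegal
(6,5): flips 3 -> legal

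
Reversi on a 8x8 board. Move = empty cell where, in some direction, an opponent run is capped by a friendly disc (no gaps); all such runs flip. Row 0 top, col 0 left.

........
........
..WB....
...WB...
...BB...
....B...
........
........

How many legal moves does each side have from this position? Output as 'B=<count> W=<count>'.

-- B to move --
(1,1): flips 2 -> legal
(1,2): no bracket -> illegal
(1,3): no bracket -> illegal
(2,1): flips 1 -> legal
(2,4): no bracket -> illegal
(3,1): no bracket -> illegal
(3,2): flips 1 -> legal
(4,2): no bracket -> illegal
B mobility = 3
-- W to move --
(1,2): no bracket -> illegal
(1,3): flips 1 -> legal
(1,4): no bracket -> illegal
(2,4): flips 1 -> legal
(2,5): no bracket -> illegal
(3,2): no bracket -> illegal
(3,5): flips 1 -> legal
(4,2): no bracket -> illegal
(4,5): no bracket -> illegal
(5,2): no bracket -> illegal
(5,3): flips 1 -> legal
(5,5): flips 1 -> legal
(6,3): no bracket -> illegal
(6,4): no bracket -> illegal
(6,5): no bracket -> illegal
W mobility = 5

Answer: B=3 W=5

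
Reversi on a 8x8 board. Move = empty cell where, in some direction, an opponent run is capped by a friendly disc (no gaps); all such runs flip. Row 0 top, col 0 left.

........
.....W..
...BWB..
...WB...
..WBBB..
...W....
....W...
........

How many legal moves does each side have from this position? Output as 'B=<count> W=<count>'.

Answer: B=7 W=7

Derivation:
-- B to move --
(0,4): no bracket -> illegal
(0,5): flips 1 -> legal
(0,6): no bracket -> illegal
(1,3): no bracket -> illegal
(1,4): flips 1 -> legal
(1,6): no bracket -> illegal
(2,2): flips 1 -> legal
(2,6): no bracket -> illegal
(3,1): no bracket -> illegal
(3,2): flips 1 -> legal
(3,5): no bracket -> illegal
(4,1): flips 1 -> legal
(5,1): no bracket -> illegal
(5,2): no bracket -> illegal
(5,4): no bracket -> illegal
(5,5): no bracket -> illegal
(6,2): flips 1 -> legal
(6,3): flips 1 -> legal
(6,5): no bracket -> illegal
(7,3): no bracket -> illegal
(7,4): no bracket -> illegal
(7,5): no bracket -> illegal
B mobility = 7
-- W to move --
(1,2): no bracket -> illegal
(1,3): flips 1 -> legal
(1,4): no bracket -> illegal
(1,6): no bracket -> illegal
(2,2): flips 1 -> legal
(2,6): flips 1 -> legal
(3,2): no bracket -> illegal
(3,5): flips 3 -> legal
(3,6): no bracket -> illegal
(4,6): flips 3 -> legal
(5,2): no bracket -> illegal
(5,4): flips 2 -> legal
(5,5): flips 1 -> legal
(5,6): no bracket -> illegal
W mobility = 7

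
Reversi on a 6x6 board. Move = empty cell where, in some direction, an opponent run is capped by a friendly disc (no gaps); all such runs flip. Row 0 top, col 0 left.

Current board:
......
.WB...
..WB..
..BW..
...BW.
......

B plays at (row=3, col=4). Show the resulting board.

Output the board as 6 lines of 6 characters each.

Place B at (3,4); scan 8 dirs for brackets.
Dir NW: first cell 'B' (not opp) -> no flip
Dir N: first cell '.' (not opp) -> no flip
Dir NE: first cell '.' (not opp) -> no flip
Dir W: opp run (3,3) capped by B -> flip
Dir E: first cell '.' (not opp) -> no flip
Dir SW: first cell 'B' (not opp) -> no flip
Dir S: opp run (4,4), next='.' -> no flip
Dir SE: first cell '.' (not opp) -> no flip
All flips: (3,3)

Answer: ......
.WB...
..WB..
..BBB.
...BW.
......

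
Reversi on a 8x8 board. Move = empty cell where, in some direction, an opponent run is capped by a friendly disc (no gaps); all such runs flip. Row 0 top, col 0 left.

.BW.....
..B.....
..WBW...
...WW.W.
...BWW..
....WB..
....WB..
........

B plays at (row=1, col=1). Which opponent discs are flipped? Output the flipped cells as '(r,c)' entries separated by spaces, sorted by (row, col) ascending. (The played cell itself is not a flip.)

Answer: (2,2) (3,3) (4,4)

Derivation:
Dir NW: first cell '.' (not opp) -> no flip
Dir N: first cell 'B' (not opp) -> no flip
Dir NE: opp run (0,2), next=edge -> no flip
Dir W: first cell '.' (not opp) -> no flip
Dir E: first cell 'B' (not opp) -> no flip
Dir SW: first cell '.' (not opp) -> no flip
Dir S: first cell '.' (not opp) -> no flip
Dir SE: opp run (2,2) (3,3) (4,4) capped by B -> flip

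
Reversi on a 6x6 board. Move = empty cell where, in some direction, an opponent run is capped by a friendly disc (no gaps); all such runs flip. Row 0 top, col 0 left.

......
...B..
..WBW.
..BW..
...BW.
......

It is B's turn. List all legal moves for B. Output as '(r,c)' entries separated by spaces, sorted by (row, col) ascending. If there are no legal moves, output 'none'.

(1,1): no bracket -> illegal
(1,2): flips 1 -> legal
(1,4): no bracket -> illegal
(1,5): no bracket -> illegal
(2,1): flips 1 -> legal
(2,5): flips 1 -> legal
(3,1): flips 1 -> legal
(3,4): flips 1 -> legal
(3,5): flips 1 -> legal
(4,2): no bracket -> illegal
(4,5): flips 1 -> legal
(5,3): no bracket -> illegal
(5,4): no bracket -> illegal
(5,5): no bracket -> illegal

Answer: (1,2) (2,1) (2,5) (3,1) (3,4) (3,5) (4,5)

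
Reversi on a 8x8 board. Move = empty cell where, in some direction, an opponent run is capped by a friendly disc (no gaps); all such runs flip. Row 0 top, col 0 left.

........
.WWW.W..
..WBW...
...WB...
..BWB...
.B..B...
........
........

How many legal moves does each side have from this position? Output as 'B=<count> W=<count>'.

-- B to move --
(0,0): flips 3 -> legal
(0,1): flips 1 -> legal
(0,2): no bracket -> illegal
(0,3): flips 1 -> legal
(0,4): no bracket -> illegal
(0,5): no bracket -> illegal
(0,6): flips 3 -> legal
(1,0): no bracket -> illegal
(1,4): flips 1 -> legal
(1,6): no bracket -> illegal
(2,0): no bracket -> illegal
(2,1): flips 1 -> legal
(2,5): flips 1 -> legal
(2,6): no bracket -> illegal
(3,1): no bracket -> illegal
(3,2): flips 2 -> legal
(3,5): no bracket -> illegal
(5,2): flips 1 -> legal
(5,3): flips 2 -> legal
B mobility = 10
-- W to move --
(1,4): no bracket -> illegal
(2,5): flips 1 -> legal
(3,1): no bracket -> illegal
(3,2): no bracket -> illegal
(3,5): flips 1 -> legal
(4,0): no bracket -> illegal
(4,1): flips 1 -> legal
(4,5): flips 3 -> legal
(5,0): no bracket -> illegal
(5,2): no bracket -> illegal
(5,3): no bracket -> illegal
(5,5): flips 1 -> legal
(6,0): flips 2 -> legal
(6,1): no bracket -> illegal
(6,2): no bracket -> illegal
(6,3): no bracket -> illegal
(6,4): flips 3 -> legal
(6,5): flips 1 -> legal
W mobility = 8

Answer: B=10 W=8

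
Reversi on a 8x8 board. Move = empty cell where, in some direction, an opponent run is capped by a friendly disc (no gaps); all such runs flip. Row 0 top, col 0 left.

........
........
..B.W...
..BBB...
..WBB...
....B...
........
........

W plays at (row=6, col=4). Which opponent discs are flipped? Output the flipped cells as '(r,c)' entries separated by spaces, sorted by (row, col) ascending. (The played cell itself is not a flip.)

Answer: (3,4) (4,4) (5,4)

Derivation:
Dir NW: first cell '.' (not opp) -> no flip
Dir N: opp run (5,4) (4,4) (3,4) capped by W -> flip
Dir NE: first cell '.' (not opp) -> no flip
Dir W: first cell '.' (not opp) -> no flip
Dir E: first cell '.' (not opp) -> no flip
Dir SW: first cell '.' (not opp) -> no flip
Dir S: first cell '.' (not opp) -> no flip
Dir SE: first cell '.' (not opp) -> no flip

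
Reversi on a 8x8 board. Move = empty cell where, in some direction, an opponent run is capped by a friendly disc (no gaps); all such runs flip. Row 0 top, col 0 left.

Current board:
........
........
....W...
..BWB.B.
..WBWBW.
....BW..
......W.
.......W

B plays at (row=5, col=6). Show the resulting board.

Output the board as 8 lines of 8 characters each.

Answer: ........
........
....W...
..BWB.B.
..WBWBB.
....BBB.
......W.
.......W

Derivation:
Place B at (5,6); scan 8 dirs for brackets.
Dir NW: first cell 'B' (not opp) -> no flip
Dir N: opp run (4,6) capped by B -> flip
Dir NE: first cell '.' (not opp) -> no flip
Dir W: opp run (5,5) capped by B -> flip
Dir E: first cell '.' (not opp) -> no flip
Dir SW: first cell '.' (not opp) -> no flip
Dir S: opp run (6,6), next='.' -> no flip
Dir SE: first cell '.' (not opp) -> no flip
All flips: (4,6) (5,5)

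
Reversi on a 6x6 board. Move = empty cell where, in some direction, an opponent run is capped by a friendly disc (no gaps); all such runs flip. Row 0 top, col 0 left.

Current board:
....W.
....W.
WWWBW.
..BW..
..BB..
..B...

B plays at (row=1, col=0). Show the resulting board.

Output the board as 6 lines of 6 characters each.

Place B at (1,0); scan 8 dirs for brackets.
Dir NW: edge -> no flip
Dir N: first cell '.' (not opp) -> no flip
Dir NE: first cell '.' (not opp) -> no flip
Dir W: edge -> no flip
Dir E: first cell '.' (not opp) -> no flip
Dir SW: edge -> no flip
Dir S: opp run (2,0), next='.' -> no flip
Dir SE: opp run (2,1) capped by B -> flip
All flips: (2,1)

Answer: ....W.
B...W.
WBWBW.
..BW..
..BB..
..B...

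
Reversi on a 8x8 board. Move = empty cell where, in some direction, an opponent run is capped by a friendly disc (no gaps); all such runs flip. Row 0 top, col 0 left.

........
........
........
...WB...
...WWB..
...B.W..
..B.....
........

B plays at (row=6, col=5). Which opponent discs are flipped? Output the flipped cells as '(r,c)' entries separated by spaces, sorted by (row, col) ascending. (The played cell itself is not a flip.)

Dir NW: first cell '.' (not opp) -> no flip
Dir N: opp run (5,5) capped by B -> flip
Dir NE: first cell '.' (not opp) -> no flip
Dir W: first cell '.' (not opp) -> no flip
Dir E: first cell '.' (not opp) -> no flip
Dir SW: first cell '.' (not opp) -> no flip
Dir S: first cell '.' (not opp) -> no flip
Dir SE: first cell '.' (not opp) -> no flip

Answer: (5,5)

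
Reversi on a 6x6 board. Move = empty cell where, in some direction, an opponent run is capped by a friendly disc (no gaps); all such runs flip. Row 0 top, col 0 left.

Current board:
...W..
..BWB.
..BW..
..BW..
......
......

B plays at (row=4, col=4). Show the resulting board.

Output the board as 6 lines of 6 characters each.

Answer: ...W..
..BWB.
..BW..
..BB..
....B.
......

Derivation:
Place B at (4,4); scan 8 dirs for brackets.
Dir NW: opp run (3,3) capped by B -> flip
Dir N: first cell '.' (not opp) -> no flip
Dir NE: first cell '.' (not opp) -> no flip
Dir W: first cell '.' (not opp) -> no flip
Dir E: first cell '.' (not opp) -> no flip
Dir SW: first cell '.' (not opp) -> no flip
Dir S: first cell '.' (not opp) -> no flip
Dir SE: first cell '.' (not opp) -> no flip
All flips: (3,3)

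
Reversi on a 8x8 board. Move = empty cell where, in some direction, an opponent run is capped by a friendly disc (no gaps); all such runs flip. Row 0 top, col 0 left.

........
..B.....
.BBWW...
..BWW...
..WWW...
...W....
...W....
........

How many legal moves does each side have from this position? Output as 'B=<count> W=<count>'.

Answer: B=7 W=7

Derivation:
-- B to move --
(1,3): no bracket -> illegal
(1,4): flips 1 -> legal
(1,5): no bracket -> illegal
(2,5): flips 2 -> legal
(3,1): no bracket -> illegal
(3,5): flips 2 -> legal
(4,1): no bracket -> illegal
(4,5): flips 2 -> legal
(5,1): no bracket -> illegal
(5,2): flips 1 -> legal
(5,4): flips 1 -> legal
(5,5): flips 2 -> legal
(6,2): no bracket -> illegal
(6,4): no bracket -> illegal
(7,2): no bracket -> illegal
(7,3): no bracket -> illegal
(7,4): no bracket -> illegal
B mobility = 7
-- W to move --
(0,1): flips 1 -> legal
(0,2): flips 3 -> legal
(0,3): no bracket -> illegal
(1,0): flips 2 -> legal
(1,1): flips 1 -> legal
(1,3): no bracket -> illegal
(2,0): flips 2 -> legal
(3,0): no bracket -> illegal
(3,1): flips 1 -> legal
(4,1): flips 1 -> legal
W mobility = 7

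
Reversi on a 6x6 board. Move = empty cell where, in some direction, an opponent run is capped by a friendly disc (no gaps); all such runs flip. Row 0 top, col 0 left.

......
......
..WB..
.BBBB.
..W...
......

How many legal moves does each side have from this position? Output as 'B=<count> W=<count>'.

Answer: B=7 W=4

Derivation:
-- B to move --
(1,1): flips 1 -> legal
(1,2): flips 1 -> legal
(1,3): flips 1 -> legal
(2,1): flips 1 -> legal
(4,1): no bracket -> illegal
(4,3): no bracket -> illegal
(5,1): flips 1 -> legal
(5,2): flips 1 -> legal
(5,3): flips 1 -> legal
B mobility = 7
-- W to move --
(1,2): no bracket -> illegal
(1,3): no bracket -> illegal
(1,4): no bracket -> illegal
(2,0): flips 1 -> legal
(2,1): no bracket -> illegal
(2,4): flips 2 -> legal
(2,5): no bracket -> illegal
(3,0): no bracket -> illegal
(3,5): no bracket -> illegal
(4,0): flips 1 -> legal
(4,1): no bracket -> illegal
(4,3): no bracket -> illegal
(4,4): flips 1 -> legal
(4,5): no bracket -> illegal
W mobility = 4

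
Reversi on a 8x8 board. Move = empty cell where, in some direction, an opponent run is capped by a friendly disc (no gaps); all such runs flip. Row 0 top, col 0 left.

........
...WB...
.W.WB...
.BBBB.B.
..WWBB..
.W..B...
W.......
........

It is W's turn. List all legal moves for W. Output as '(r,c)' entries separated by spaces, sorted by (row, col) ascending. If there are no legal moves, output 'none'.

Answer: (0,5) (1,5) (2,0) (2,2) (2,5) (3,5) (4,1) (4,6) (5,6) (6,5)

Derivation:
(0,3): no bracket -> illegal
(0,4): no bracket -> illegal
(0,5): flips 1 -> legal
(1,5): flips 3 -> legal
(2,0): flips 1 -> legal
(2,2): flips 1 -> legal
(2,5): flips 2 -> legal
(2,6): no bracket -> illegal
(2,7): no bracket -> illegal
(3,0): no bracket -> illegal
(3,5): flips 1 -> legal
(3,7): no bracket -> illegal
(4,0): no bracket -> illegal
(4,1): flips 2 -> legal
(4,6): flips 2 -> legal
(4,7): no bracket -> illegal
(5,3): no bracket -> illegal
(5,5): no bracket -> illegal
(5,6): flips 2 -> legal
(6,3): no bracket -> illegal
(6,4): no bracket -> illegal
(6,5): flips 1 -> legal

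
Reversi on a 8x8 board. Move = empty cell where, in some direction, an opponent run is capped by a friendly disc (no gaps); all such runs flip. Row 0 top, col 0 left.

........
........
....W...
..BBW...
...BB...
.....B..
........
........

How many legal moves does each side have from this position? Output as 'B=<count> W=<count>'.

-- B to move --
(1,3): no bracket -> illegal
(1,4): flips 2 -> legal
(1,5): flips 1 -> legal
(2,3): no bracket -> illegal
(2,5): flips 1 -> legal
(3,5): flips 1 -> legal
(4,5): no bracket -> illegal
B mobility = 4
-- W to move --
(2,1): no bracket -> illegal
(2,2): no bracket -> illegal
(2,3): no bracket -> illegal
(3,1): flips 2 -> legal
(3,5): no bracket -> illegal
(4,1): no bracket -> illegal
(4,2): flips 1 -> legal
(4,5): no bracket -> illegal
(4,6): no bracket -> illegal
(5,2): flips 1 -> legal
(5,3): no bracket -> illegal
(5,4): flips 1 -> legal
(5,6): no bracket -> illegal
(6,4): no bracket -> illegal
(6,5): no bracket -> illegal
(6,6): no bracket -> illegal
W mobility = 4

Answer: B=4 W=4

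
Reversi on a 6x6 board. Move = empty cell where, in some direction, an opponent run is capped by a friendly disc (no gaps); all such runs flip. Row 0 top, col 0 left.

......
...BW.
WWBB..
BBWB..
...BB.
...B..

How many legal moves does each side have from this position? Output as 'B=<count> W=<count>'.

-- B to move --
(0,3): no bracket -> illegal
(0,4): no bracket -> illegal
(0,5): flips 1 -> legal
(1,0): flips 3 -> legal
(1,1): flips 1 -> legal
(1,2): flips 1 -> legal
(1,5): flips 1 -> legal
(2,4): no bracket -> illegal
(2,5): no bracket -> illegal
(4,1): flips 1 -> legal
(4,2): flips 1 -> legal
B mobility = 7
-- W to move --
(0,2): no bracket -> illegal
(0,3): no bracket -> illegal
(0,4): no bracket -> illegal
(1,1): no bracket -> illegal
(1,2): flips 2 -> legal
(2,4): flips 2 -> legal
(3,4): flips 1 -> legal
(3,5): no bracket -> illegal
(4,0): flips 1 -> legal
(4,1): flips 1 -> legal
(4,2): flips 1 -> legal
(4,5): no bracket -> illegal
(5,2): no bracket -> illegal
(5,4): flips 1 -> legal
(5,5): no bracket -> illegal
W mobility = 7

Answer: B=7 W=7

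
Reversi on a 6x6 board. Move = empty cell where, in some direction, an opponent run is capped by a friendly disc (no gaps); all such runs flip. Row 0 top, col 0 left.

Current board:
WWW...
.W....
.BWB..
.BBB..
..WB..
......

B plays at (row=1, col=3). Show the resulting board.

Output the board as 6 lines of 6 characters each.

Answer: WWW...
.W.B..
.BBB..
.BBB..
..WB..
......

Derivation:
Place B at (1,3); scan 8 dirs for brackets.
Dir NW: opp run (0,2), next=edge -> no flip
Dir N: first cell '.' (not opp) -> no flip
Dir NE: first cell '.' (not opp) -> no flip
Dir W: first cell '.' (not opp) -> no flip
Dir E: first cell '.' (not opp) -> no flip
Dir SW: opp run (2,2) capped by B -> flip
Dir S: first cell 'B' (not opp) -> no flip
Dir SE: first cell '.' (not opp) -> no flip
All flips: (2,2)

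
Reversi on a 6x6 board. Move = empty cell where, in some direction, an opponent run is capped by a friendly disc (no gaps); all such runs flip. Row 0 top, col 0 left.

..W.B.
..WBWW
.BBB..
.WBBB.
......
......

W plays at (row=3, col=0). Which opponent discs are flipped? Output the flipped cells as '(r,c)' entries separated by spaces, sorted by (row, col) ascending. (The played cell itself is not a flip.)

Dir NW: edge -> no flip
Dir N: first cell '.' (not opp) -> no flip
Dir NE: opp run (2,1) capped by W -> flip
Dir W: edge -> no flip
Dir E: first cell 'W' (not opp) -> no flip
Dir SW: edge -> no flip
Dir S: first cell '.' (not opp) -> no flip
Dir SE: first cell '.' (not opp) -> no flip

Answer: (2,1)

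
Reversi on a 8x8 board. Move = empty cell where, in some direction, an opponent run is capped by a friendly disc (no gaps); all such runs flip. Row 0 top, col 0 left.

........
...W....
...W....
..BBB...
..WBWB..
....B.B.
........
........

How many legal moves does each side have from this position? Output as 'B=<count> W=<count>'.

-- B to move --
(0,2): no bracket -> illegal
(0,3): flips 2 -> legal
(0,4): no bracket -> illegal
(1,2): flips 1 -> legal
(1,4): flips 1 -> legal
(2,2): no bracket -> illegal
(2,4): no bracket -> illegal
(3,1): no bracket -> illegal
(3,5): no bracket -> illegal
(4,1): flips 1 -> legal
(5,1): flips 1 -> legal
(5,2): flips 1 -> legal
(5,3): no bracket -> illegal
(5,5): flips 1 -> legal
B mobility = 7
-- W to move --
(2,1): no bracket -> illegal
(2,2): flips 2 -> legal
(2,4): flips 2 -> legal
(2,5): no bracket -> illegal
(3,1): no bracket -> illegal
(3,5): no bracket -> illegal
(3,6): no bracket -> illegal
(4,1): flips 1 -> legal
(4,6): flips 1 -> legal
(4,7): no bracket -> illegal
(5,2): no bracket -> illegal
(5,3): flips 2 -> legal
(5,5): no bracket -> illegal
(5,7): no bracket -> illegal
(6,3): no bracket -> illegal
(6,4): flips 1 -> legal
(6,5): no bracket -> illegal
(6,6): no bracket -> illegal
(6,7): flips 3 -> legal
W mobility = 7

Answer: B=7 W=7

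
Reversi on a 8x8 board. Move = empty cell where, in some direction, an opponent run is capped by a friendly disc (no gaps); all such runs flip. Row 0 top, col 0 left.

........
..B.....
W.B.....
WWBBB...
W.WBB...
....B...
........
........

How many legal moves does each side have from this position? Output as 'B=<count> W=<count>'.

Answer: B=3 W=5

Derivation:
-- B to move --
(1,0): no bracket -> illegal
(1,1): no bracket -> illegal
(2,1): no bracket -> illegal
(4,1): flips 1 -> legal
(5,0): no bracket -> illegal
(5,1): flips 1 -> legal
(5,2): flips 1 -> legal
(5,3): no bracket -> illegal
B mobility = 3
-- W to move --
(0,1): no bracket -> illegal
(0,2): flips 3 -> legal
(0,3): no bracket -> illegal
(1,1): no bracket -> illegal
(1,3): flips 1 -> legal
(2,1): no bracket -> illegal
(2,3): no bracket -> illegal
(2,4): flips 1 -> legal
(2,5): no bracket -> illegal
(3,5): flips 3 -> legal
(4,1): no bracket -> illegal
(4,5): flips 2 -> legal
(5,2): no bracket -> illegal
(5,3): no bracket -> illegal
(5,5): no bracket -> illegal
(6,3): no bracket -> illegal
(6,4): no bracket -> illegal
(6,5): no bracket -> illegal
W mobility = 5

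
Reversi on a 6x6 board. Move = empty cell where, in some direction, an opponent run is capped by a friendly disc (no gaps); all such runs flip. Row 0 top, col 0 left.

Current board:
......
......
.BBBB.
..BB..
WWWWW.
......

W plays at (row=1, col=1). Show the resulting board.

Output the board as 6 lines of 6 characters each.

Place W at (1,1); scan 8 dirs for brackets.
Dir NW: first cell '.' (not opp) -> no flip
Dir N: first cell '.' (not opp) -> no flip
Dir NE: first cell '.' (not opp) -> no flip
Dir W: first cell '.' (not opp) -> no flip
Dir E: first cell '.' (not opp) -> no flip
Dir SW: first cell '.' (not opp) -> no flip
Dir S: opp run (2,1), next='.' -> no flip
Dir SE: opp run (2,2) (3,3) capped by W -> flip
All flips: (2,2) (3,3)

Answer: ......
.W....
.BWBB.
..BW..
WWWWW.
......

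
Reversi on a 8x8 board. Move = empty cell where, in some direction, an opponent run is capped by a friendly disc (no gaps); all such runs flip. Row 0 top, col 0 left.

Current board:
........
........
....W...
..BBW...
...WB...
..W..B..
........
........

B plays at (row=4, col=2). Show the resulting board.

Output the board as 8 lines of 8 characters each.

Place B at (4,2); scan 8 dirs for brackets.
Dir NW: first cell '.' (not opp) -> no flip
Dir N: first cell 'B' (not opp) -> no flip
Dir NE: first cell 'B' (not opp) -> no flip
Dir W: first cell '.' (not opp) -> no flip
Dir E: opp run (4,3) capped by B -> flip
Dir SW: first cell '.' (not opp) -> no flip
Dir S: opp run (5,2), next='.' -> no flip
Dir SE: first cell '.' (not opp) -> no flip
All flips: (4,3)

Answer: ........
........
....W...
..BBW...
..BBB...
..W..B..
........
........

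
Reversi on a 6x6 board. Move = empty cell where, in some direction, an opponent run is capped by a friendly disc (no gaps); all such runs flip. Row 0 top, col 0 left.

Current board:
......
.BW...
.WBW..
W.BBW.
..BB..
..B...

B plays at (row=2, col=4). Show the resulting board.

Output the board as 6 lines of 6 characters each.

Answer: ......
.BW...
.WBBB.
W.BBW.
..BB..
..B...

Derivation:
Place B at (2,4); scan 8 dirs for brackets.
Dir NW: first cell '.' (not opp) -> no flip
Dir N: first cell '.' (not opp) -> no flip
Dir NE: first cell '.' (not opp) -> no flip
Dir W: opp run (2,3) capped by B -> flip
Dir E: first cell '.' (not opp) -> no flip
Dir SW: first cell 'B' (not opp) -> no flip
Dir S: opp run (3,4), next='.' -> no flip
Dir SE: first cell '.' (not opp) -> no flip
All flips: (2,3)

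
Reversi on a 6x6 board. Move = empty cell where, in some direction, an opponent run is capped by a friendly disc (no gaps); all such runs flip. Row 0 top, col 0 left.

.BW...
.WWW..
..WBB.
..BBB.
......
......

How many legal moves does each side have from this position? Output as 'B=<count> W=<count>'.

-- B to move --
(0,0): flips 2 -> legal
(0,3): flips 2 -> legal
(0,4): no bracket -> illegal
(1,0): no bracket -> illegal
(1,4): no bracket -> illegal
(2,0): no bracket -> illegal
(2,1): flips 2 -> legal
(3,1): no bracket -> illegal
B mobility = 3
-- W to move --
(0,0): flips 1 -> legal
(1,0): no bracket -> illegal
(1,4): no bracket -> illegal
(1,5): no bracket -> illegal
(2,1): no bracket -> illegal
(2,5): flips 2 -> legal
(3,1): no bracket -> illegal
(3,5): flips 1 -> legal
(4,1): no bracket -> illegal
(4,2): flips 1 -> legal
(4,3): flips 2 -> legal
(4,4): flips 1 -> legal
(4,5): flips 2 -> legal
W mobility = 7

Answer: B=3 W=7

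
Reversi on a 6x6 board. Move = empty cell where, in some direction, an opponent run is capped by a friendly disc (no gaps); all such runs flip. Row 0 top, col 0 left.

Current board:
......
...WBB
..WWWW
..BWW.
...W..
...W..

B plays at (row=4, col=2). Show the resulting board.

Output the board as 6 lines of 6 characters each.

Answer: ......
...WBB
..WWBW
..BBW.
..BW..
...W..

Derivation:
Place B at (4,2); scan 8 dirs for brackets.
Dir NW: first cell '.' (not opp) -> no flip
Dir N: first cell 'B' (not opp) -> no flip
Dir NE: opp run (3,3) (2,4) capped by B -> flip
Dir W: first cell '.' (not opp) -> no flip
Dir E: opp run (4,3), next='.' -> no flip
Dir SW: first cell '.' (not opp) -> no flip
Dir S: first cell '.' (not opp) -> no flip
Dir SE: opp run (5,3), next=edge -> no flip
All flips: (2,4) (3,3)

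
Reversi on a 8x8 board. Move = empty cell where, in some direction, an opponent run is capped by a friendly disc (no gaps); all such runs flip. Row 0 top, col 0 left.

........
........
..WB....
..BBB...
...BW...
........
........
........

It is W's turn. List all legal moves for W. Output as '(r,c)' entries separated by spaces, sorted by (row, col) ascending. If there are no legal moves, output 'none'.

(1,2): no bracket -> illegal
(1,3): no bracket -> illegal
(1,4): no bracket -> illegal
(2,1): no bracket -> illegal
(2,4): flips 2 -> legal
(2,5): no bracket -> illegal
(3,1): no bracket -> illegal
(3,5): no bracket -> illegal
(4,1): no bracket -> illegal
(4,2): flips 2 -> legal
(4,5): no bracket -> illegal
(5,2): no bracket -> illegal
(5,3): no bracket -> illegal
(5,4): no bracket -> illegal

Answer: (2,4) (4,2)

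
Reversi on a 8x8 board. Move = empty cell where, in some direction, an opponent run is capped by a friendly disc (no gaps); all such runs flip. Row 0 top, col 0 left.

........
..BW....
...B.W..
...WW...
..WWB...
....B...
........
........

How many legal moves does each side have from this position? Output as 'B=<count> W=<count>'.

-- B to move --
(0,2): no bracket -> illegal
(0,3): flips 1 -> legal
(0,4): no bracket -> illegal
(1,4): flips 1 -> legal
(1,5): no bracket -> illegal
(1,6): no bracket -> illegal
(2,2): flips 1 -> legal
(2,4): flips 1 -> legal
(2,6): no bracket -> illegal
(3,1): no bracket -> illegal
(3,2): flips 1 -> legal
(3,5): no bracket -> illegal
(3,6): no bracket -> illegal
(4,1): flips 2 -> legal
(4,5): flips 1 -> legal
(5,1): no bracket -> illegal
(5,2): no bracket -> illegal
(5,3): flips 2 -> legal
B mobility = 8
-- W to move --
(0,1): flips 2 -> legal
(0,2): no bracket -> illegal
(0,3): no bracket -> illegal
(1,1): flips 1 -> legal
(1,4): no bracket -> illegal
(2,1): no bracket -> illegal
(2,2): no bracket -> illegal
(2,4): no bracket -> illegal
(3,2): no bracket -> illegal
(3,5): no bracket -> illegal
(4,5): flips 1 -> legal
(5,3): no bracket -> illegal
(5,5): flips 1 -> legal
(6,3): no bracket -> illegal
(6,4): flips 2 -> legal
(6,5): flips 1 -> legal
W mobility = 6

Answer: B=8 W=6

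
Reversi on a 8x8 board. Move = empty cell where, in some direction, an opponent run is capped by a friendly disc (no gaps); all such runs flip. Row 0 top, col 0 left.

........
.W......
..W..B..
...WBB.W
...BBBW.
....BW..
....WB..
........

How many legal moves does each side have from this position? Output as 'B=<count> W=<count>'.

Answer: B=9 W=7

Derivation:
-- B to move --
(0,0): flips 3 -> legal
(0,1): no bracket -> illegal
(0,2): no bracket -> illegal
(1,0): no bracket -> illegal
(1,2): no bracket -> illegal
(1,3): no bracket -> illegal
(2,0): no bracket -> illegal
(2,1): no bracket -> illegal
(2,3): flips 1 -> legal
(2,4): no bracket -> illegal
(2,6): no bracket -> illegal
(2,7): no bracket -> illegal
(3,1): no bracket -> illegal
(3,2): flips 1 -> legal
(3,6): no bracket -> illegal
(4,2): no bracket -> illegal
(4,7): flips 1 -> legal
(5,3): no bracket -> illegal
(5,6): flips 1 -> legal
(5,7): flips 1 -> legal
(6,3): flips 1 -> legal
(6,6): flips 1 -> legal
(7,3): no bracket -> illegal
(7,4): flips 1 -> legal
(7,5): no bracket -> illegal
B mobility = 9
-- W to move --
(1,4): no bracket -> illegal
(1,5): flips 3 -> legal
(1,6): no bracket -> illegal
(2,3): no bracket -> illegal
(2,4): flips 4 -> legal
(2,6): no bracket -> illegal
(3,2): no bracket -> illegal
(3,6): flips 2 -> legal
(4,2): flips 3 -> legal
(5,2): no bracket -> illegal
(5,3): flips 2 -> legal
(5,6): no bracket -> illegal
(6,3): no bracket -> illegal
(6,6): flips 1 -> legal
(7,4): no bracket -> illegal
(7,5): flips 1 -> legal
(7,6): no bracket -> illegal
W mobility = 7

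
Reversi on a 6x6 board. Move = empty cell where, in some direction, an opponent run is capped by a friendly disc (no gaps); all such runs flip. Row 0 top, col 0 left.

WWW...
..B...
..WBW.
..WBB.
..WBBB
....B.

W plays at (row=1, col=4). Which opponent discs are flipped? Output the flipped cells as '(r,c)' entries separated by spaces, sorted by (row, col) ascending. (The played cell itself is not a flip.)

Dir NW: first cell '.' (not opp) -> no flip
Dir N: first cell '.' (not opp) -> no flip
Dir NE: first cell '.' (not opp) -> no flip
Dir W: first cell '.' (not opp) -> no flip
Dir E: first cell '.' (not opp) -> no flip
Dir SW: opp run (2,3) capped by W -> flip
Dir S: first cell 'W' (not opp) -> no flip
Dir SE: first cell '.' (not opp) -> no flip

Answer: (2,3)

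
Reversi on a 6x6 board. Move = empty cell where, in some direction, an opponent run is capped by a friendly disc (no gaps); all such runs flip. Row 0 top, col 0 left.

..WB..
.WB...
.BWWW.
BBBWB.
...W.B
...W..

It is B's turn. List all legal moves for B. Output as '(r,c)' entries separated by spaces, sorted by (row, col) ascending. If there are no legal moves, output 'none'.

Answer: (0,1) (1,0) (1,3) (1,4) (2,5) (5,2) (5,4)

Derivation:
(0,0): no bracket -> illegal
(0,1): flips 2 -> legal
(1,0): flips 1 -> legal
(1,3): flips 1 -> legal
(1,4): flips 2 -> legal
(1,5): no bracket -> illegal
(2,0): no bracket -> illegal
(2,5): flips 3 -> legal
(3,5): no bracket -> illegal
(4,2): no bracket -> illegal
(4,4): no bracket -> illegal
(5,2): flips 1 -> legal
(5,4): flips 1 -> legal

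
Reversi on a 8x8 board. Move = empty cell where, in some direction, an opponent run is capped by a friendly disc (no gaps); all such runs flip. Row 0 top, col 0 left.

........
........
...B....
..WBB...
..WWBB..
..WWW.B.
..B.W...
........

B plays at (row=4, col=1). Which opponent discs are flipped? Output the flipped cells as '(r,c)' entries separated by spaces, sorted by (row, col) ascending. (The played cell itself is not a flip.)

Dir NW: first cell '.' (not opp) -> no flip
Dir N: first cell '.' (not opp) -> no flip
Dir NE: opp run (3,2) capped by B -> flip
Dir W: first cell '.' (not opp) -> no flip
Dir E: opp run (4,2) (4,3) capped by B -> flip
Dir SW: first cell '.' (not opp) -> no flip
Dir S: first cell '.' (not opp) -> no flip
Dir SE: opp run (5,2), next='.' -> no flip

Answer: (3,2) (4,2) (4,3)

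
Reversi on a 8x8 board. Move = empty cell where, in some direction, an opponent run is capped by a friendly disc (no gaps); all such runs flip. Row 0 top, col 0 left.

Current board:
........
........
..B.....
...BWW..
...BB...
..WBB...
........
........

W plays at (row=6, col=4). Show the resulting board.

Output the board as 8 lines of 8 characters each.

Answer: ........
........
..B.....
...BWW..
...BW...
..WBW...
....W...
........

Derivation:
Place W at (6,4); scan 8 dirs for brackets.
Dir NW: opp run (5,3), next='.' -> no flip
Dir N: opp run (5,4) (4,4) capped by W -> flip
Dir NE: first cell '.' (not opp) -> no flip
Dir W: first cell '.' (not opp) -> no flip
Dir E: first cell '.' (not opp) -> no flip
Dir SW: first cell '.' (not opp) -> no flip
Dir S: first cell '.' (not opp) -> no flip
Dir SE: first cell '.' (not opp) -> no flip
All flips: (4,4) (5,4)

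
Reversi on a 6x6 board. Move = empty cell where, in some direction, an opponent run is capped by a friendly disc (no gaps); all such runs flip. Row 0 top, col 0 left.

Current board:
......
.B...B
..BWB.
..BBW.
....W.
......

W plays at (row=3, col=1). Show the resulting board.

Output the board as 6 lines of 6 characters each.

Place W at (3,1); scan 8 dirs for brackets.
Dir NW: first cell '.' (not opp) -> no flip
Dir N: first cell '.' (not opp) -> no flip
Dir NE: opp run (2,2), next='.' -> no flip
Dir W: first cell '.' (not opp) -> no flip
Dir E: opp run (3,2) (3,3) capped by W -> flip
Dir SW: first cell '.' (not opp) -> no flip
Dir S: first cell '.' (not opp) -> no flip
Dir SE: first cell '.' (not opp) -> no flip
All flips: (3,2) (3,3)

Answer: ......
.B...B
..BWB.
.WWWW.
....W.
......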